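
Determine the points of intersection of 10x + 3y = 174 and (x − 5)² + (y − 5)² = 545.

(9, 28) and (21, −12)

Express y = (174 − 10x)/3 and substitute into the circle:
109x² − 3270x + 20601 = 0  ⟹  x² − 30x + 189 = 0
x = 21 or x = 9, giving (21, −12) and (9, 28).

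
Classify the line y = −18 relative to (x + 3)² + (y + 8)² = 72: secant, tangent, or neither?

Substituting the line into the circle gives x² + 6x + 37 = 0.
Δ = 36 − 148 = −112.
No real roots: the line does not meet the circle.

neither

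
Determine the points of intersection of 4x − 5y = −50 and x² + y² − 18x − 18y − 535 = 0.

From the line, y = (50 + 4x)/5. Substituting:
41x² − 410x − 15375 = 0  ⟹  x² − 10x − 375 = 0
x = 25 or x = −15, giving (25, 30) and (−15, −2).

(−15, −2) and (25, 30)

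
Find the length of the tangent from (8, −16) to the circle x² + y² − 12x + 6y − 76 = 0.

2√13

The centre is (6, −3) and r = 11. The square of the distance from P to the centre is 4 + 169 = 173.
By the tangent–radius right angle, tangent length = √(|PO|² − r²) = √52 = 2√13.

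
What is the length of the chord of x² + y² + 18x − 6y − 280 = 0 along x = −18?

34

The distance from (−9, 3) to the line is 9, and r² = 370.
Half the chord is √(r² − d²) = √(289), so the full chord is 34.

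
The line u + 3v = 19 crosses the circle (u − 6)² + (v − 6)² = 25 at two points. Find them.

Express v = (19 − u)/3 and substitute into the circle:
10u² − 110u + 100 = 0  ⟹  u² − 11u + 10 = 0
u = 10 or u = 1, giving (10, 3) and (1, 6).

(1, 6) and (10, 3)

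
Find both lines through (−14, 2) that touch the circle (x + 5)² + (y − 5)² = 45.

2x − y = −30 and x + 2y = −10

Write the tangent as mx − y + (2 − m·(−14)) = 0 and set its distance from the centre to 3√5:
[m·(9) − (3)]² = 45(m² + 1)
2m² − 3m − 2 = 0, so m = 2 or m = −1/2.
Through (−14, 2) these give 2x − y = −30 and x + 2y = −10.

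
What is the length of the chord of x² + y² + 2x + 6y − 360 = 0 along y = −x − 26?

The distance from (−1, −3) to the line is 22/√2, and r² = 370.
Chord = 2√(r² − d²) = 2·√(128) = 16√2.

16√2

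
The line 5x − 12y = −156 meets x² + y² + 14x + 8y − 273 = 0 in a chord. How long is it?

From the line, y = (156 + 5x)/12. Substituting:
169x² + 4056x = 0  ⟹  x² + 24x = 0
x = 0 or x = −24, giving (0, 13) and (−24, 3).
Chord length = distance between (0, 13) and (−24, 3) = √676 = 26.

26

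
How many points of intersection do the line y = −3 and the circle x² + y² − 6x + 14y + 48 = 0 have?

Substituting the line into the circle gives x² − 6x + 15 = 0.
Δ = 36 − 60 = −24.
No real roots: the line does not meet the circle.

0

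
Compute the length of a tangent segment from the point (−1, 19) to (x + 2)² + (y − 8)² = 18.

2√26

Centre (−2, 8), r² = 18. |PO|² = (1)² + (11)² = 122.
Power of the point: PT² = |PO|² − r² = 104, so PT = 2√26.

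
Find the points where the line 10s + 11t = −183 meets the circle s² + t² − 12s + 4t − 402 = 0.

(−15, −3) and (7, −23)

Express t = (−183 − 10s)/11 and substitute into the circle:
221s² + 1768s − 23205 = 0  ⟹  s² + 8s − 105 = 0
s = 7 or s = −15, giving (7, −23) and (−15, −3).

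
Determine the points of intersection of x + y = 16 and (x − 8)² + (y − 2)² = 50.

Express y = −x + 16 and substitute into the circle:
2x² − 44x + 210 = 0  ⟹  x² − 22x + 105 = 0
x = 15 or x = 7, giving (15, 1) and (7, 9).

(7, 9) and (15, 1)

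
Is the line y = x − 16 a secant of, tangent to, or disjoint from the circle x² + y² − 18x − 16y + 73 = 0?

Substituting the line into the circle gives 2x² − 66x + 585 = 0.
Discriminant = (−66)² − 4·2·(585) = −324 < 0.
No real roots: the line does not meet the circle.

disjoint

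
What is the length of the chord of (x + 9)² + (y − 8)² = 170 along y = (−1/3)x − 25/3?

Centre (−9, 8), r² = 170. Perpendicular distance d from centre to line = |40| / √10 = 40/√10.
Chord = 2√(r² − d²) = 2·√(10) = 2√10.

2√10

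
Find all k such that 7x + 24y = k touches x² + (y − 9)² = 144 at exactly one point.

For a tangent, require d(centre, line) = r = 12.
|7·0 + 24·9 − k| / √625 = 12
|k − (216)| = 12·25, so k = 516 or k = −84.

k = −84 or k = 516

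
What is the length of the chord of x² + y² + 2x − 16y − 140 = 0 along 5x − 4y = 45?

Centre (−1, 8), r² = 205. Perpendicular distance d from centre to line = |−82| / √41 = 82/√41.
Chord = 2√(r² − d²) = 2·√(41) = 2√41.

2√41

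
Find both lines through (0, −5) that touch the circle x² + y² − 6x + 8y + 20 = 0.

A line y − (−5) = m(x − (0)) is tangent when its distance from (3, −4) is √5:
(3m − (1))² = 5(m² + 1)
2m² − 3m − 2 = 0, so m = −1/2 or m = 2.
With m = −1/2: x + 2y = −10. With m = 2: 2x − y = 5.

x + 2y = −10 and 2x − y = 5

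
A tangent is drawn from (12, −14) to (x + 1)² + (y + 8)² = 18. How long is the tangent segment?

√187

The centre is (−1, −8) and r = 3√2. The square of the distance from P to the centre is 169 + 36 = 205.
By the tangent–radius right angle, tangent length = √(|PO|² − r²) = √187.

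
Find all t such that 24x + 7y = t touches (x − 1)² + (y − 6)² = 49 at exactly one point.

The line touches the circle iff its distance from (1, 6) is 7:
|24·1 + 7·6 − t| / √625 = 7
|t − (66)| = 7·25, so t = 241 or t = −109.

t = −109 or t = 241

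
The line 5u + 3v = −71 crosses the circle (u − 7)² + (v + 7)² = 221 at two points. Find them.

From the line, v = (−71 − 5u)/3. Substituting:
34u² + 374u + 952 = 0  ⟹  u² + 11u + 28 = 0
u = −4 or u = −7, giving (−4, −17) and (−7, −12).

(−7, −12) and (−4, −17)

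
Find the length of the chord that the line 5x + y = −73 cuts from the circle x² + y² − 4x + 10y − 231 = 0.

2√26

Centre (2, −5), r² = 260. Perpendicular distance d from centre to line = |78| / √26 = 78/√26.
Half the chord is √(r² − d²) = √(26), so the full chord is 2√26.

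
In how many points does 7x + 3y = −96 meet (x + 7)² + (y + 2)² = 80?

Substituting the line into the circle gives 58x² + 1386x + 7821 = 0.
Δ = 1920996 − 1814472 = 106524.
Two real roots: the line is a secant.

2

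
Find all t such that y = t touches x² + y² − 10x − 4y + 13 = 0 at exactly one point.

Tangency holds when the distance from the centre (5, 2) to the line equals the radius 4:
|0·5 + 1·2 − t| / √1 = 4
|t − (2)| = 4, so t = 6 or t = −2.

t = −2 or t = 6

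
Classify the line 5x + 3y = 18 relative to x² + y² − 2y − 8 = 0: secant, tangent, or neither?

secant

Centre (0, 1), r² = 9. Distance² from centre to line = (−15)²/34 = 225/34.
Since d² < r², the line cuts the circle twice.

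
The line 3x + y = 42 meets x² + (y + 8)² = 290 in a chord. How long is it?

Substitute y = −3x + 42:
10x² − 300x + 2210 = 0  ⟹  x² − 30x + 221 = 0
x = 17 or x = 13, giving (17, −9) and (13, 3).
Chord length = distance between (17, −9) and (13, 3) = √160 = 4√10.

4√10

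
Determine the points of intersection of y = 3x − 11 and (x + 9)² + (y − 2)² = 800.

Express y = 3x − 11 and substitute into the circle:
10x² − 60x − 550 = 0  ⟹  x² − 6x − 55 = 0
x = 11 or x = −5, giving (11, 22) and (−5, −26).

(−5, −26) and (11, 22)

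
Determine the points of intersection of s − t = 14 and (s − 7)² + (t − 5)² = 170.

From the line, t = s − 14. Substituting:
2s² − 52s + 240 = 0  ⟹  s² − 26s + 120 = 0
s = 20 or s = 6, giving (20, 6) and (6, −8).

(6, −8) and (20, 6)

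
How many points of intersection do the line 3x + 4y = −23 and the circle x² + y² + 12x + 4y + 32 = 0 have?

Substituting the line into the circle gives 25x² + 282x + 673 = 0.
Discriminant = (282)² − 4·25·(673) = 12224 > 0.
Two real roots: the line is a secant.

2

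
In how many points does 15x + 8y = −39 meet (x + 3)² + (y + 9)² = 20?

0

Substituting the line into the circle gives 289x² − 606x + 385 = 0.
Δ = 367236 − 445060 = −77824.
No real roots: the line does not meet the circle.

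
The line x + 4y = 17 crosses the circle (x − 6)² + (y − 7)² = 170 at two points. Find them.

(−7, 6) and (17, 0)

Express y = (17 − x)/4 and substitute into the circle:
17x² − 170x − 2023 = 0  ⟹  x² − 10x − 119 = 0
x = 17 or x = −7, giving (17, 0) and (−7, 6).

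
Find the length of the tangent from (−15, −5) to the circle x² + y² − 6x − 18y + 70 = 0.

Centre (3, 9), r² = 20. |PO|² = (−18)² + (−14)² = 520.
The tangent meets the radius at right angles, so tangent² = |PO|² − r² = 520 − 20 = 500.

10√5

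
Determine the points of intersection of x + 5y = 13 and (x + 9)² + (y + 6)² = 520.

(−27, 8) and (13, 0)

Substitute y = (13 − x)/5:
26x² + 364x − 9126 = 0  ⟹  x² + 14x − 351 = 0
x = 13 or x = −27, giving (13, 0) and (−27, 8).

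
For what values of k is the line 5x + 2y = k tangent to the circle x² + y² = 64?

The line touches the circle iff its distance from (0, 0) is 8:
|5·0 + 2·0 − k| / √29 = 8
|k| = 8√29.

k = ±8√29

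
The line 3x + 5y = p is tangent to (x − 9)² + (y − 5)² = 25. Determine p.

For a tangent, require d(centre, line) = r = 5.
|3·9 + 5·5 − p| / √34 = 5
|p − (52)| = 5√34.

p = 52 ± 5√34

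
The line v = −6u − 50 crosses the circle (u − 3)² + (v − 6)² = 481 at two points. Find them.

Substitute v = −6u − 50:
37u² + 666u + 2664 = 0  ⟹  u² + 18u + 72 = 0
u = −6 or u = −12, giving (−6, −14) and (−12, 22).

(−12, 22) and (−6, −14)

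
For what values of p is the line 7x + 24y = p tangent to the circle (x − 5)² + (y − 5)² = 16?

p = 55 or p = 255

For a tangent, require d(centre, line) = r = 4.
|7·5 + 24·5 − p| / √625 = 4
|p − (155)| = 4·25, so p = 255 or p = 55.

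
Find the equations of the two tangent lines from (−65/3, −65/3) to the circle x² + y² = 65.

A line y − (−65/3) = m(x − (−65/3)) is tangent when its distance from (0, 0) is √65:
(65/3m − (65/3))² = 65(m² + 1)
28m² − 65m + 28 = 0, so m = 4/7 or m = 7/4.
Through (−65/3, −65/3) these give 4x − 7y = 65 and 7x − 4y = −65.

4x − 7y = 65 and 7x − 4y = −65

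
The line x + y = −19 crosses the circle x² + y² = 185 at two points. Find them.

From the line, y = −x − 19. Substituting:
2x² + 38x + 176 = 0  ⟹  x² + 19x + 88 = 0
x = −8 or x = −11, giving (−8, −11) and (−11, −8).

(−11, −8) and (−8, −11)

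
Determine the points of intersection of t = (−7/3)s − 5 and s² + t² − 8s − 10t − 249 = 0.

(−9, 16) and (3, −12)

Substitute t = (−15 − 7s)/3:
58s² + 348s − 1566 = 0  ⟹  s² + 6s − 27 = 0
s = 3 or s = −9, giving (3, −12) and (−9, 16).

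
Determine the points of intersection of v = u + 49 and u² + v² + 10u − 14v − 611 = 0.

(−24, 25) and (−23, 26)

From the line, v = u + 49. Substituting:
2u² + 94u + 1104 = 0  ⟹  u² + 47u + 552 = 0
u = −23 or u = −24, giving (−23, 26) and (−24, 25).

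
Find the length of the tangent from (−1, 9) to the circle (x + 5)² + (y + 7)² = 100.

2√43

Centre (−5, −7), r² = 100. |PO|² = (4)² + (16)² = 272.
Power of the point: PT² = |PO|² − r² = 172, so PT = 2√43.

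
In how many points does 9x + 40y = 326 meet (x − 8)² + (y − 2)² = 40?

2

Substituting the line into the circle gives 1681x² − 30028x + 98916 = 0.
Δ = 901680784 − 665111184 = 236569600.
Two real roots: the line is a secant.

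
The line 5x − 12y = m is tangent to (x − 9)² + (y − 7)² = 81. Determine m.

Tangency holds when the distance from the centre (9, 7) to the line equals the radius 9:
|5·9 − 12·7 − m| / √169 = 9
|m − (−39)| = 9·13, so m = 78 or m = −156.

m = −156 or m = 78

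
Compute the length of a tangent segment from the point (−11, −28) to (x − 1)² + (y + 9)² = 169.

The centre is (1, −9) and r = 13. The square of the distance from P to the centre is 144 + 361 = 505.
By the tangent–radius right angle, tangent length = √(|PO|² − r²) = √336 = 4√21.

4√21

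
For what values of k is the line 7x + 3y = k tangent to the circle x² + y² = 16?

Tangency holds when the distance from the centre (0, 0) to the line equals the radius 4:
|7·0 + 3·0 − k| / √58 = 4
|k| = 4√58.

k = ±4√58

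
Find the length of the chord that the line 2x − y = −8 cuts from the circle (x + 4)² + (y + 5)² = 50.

6√5

Centre (−4, −5), r² = 50. Perpendicular distance d from centre to line = |5| / √5 = 5/√5.
Chord = 2√(r² − d²) = 2·√(45) = 6√5.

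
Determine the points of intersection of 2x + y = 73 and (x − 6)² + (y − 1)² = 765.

Express y = −2x + 73 and substitute into the circle:
5x² − 300x + 4455 = 0  ⟹  x² − 60x + 891 = 0
x = 33 or x = 27, giving (33, 7) and (27, 19).

(27, 19) and (33, 7)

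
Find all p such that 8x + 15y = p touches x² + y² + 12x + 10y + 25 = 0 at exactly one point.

Tangency holds when the distance from the centre (−6, −5) to the line equals the radius 6:
|8·(−6) + 15·(−5) − p| / √289 = 6
|p − (−123)| = 6·17, so p = −21 or p = −225.

p = −225 or p = −21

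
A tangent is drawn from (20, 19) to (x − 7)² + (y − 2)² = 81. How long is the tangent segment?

√377

With centre O = (7, 2), |OP|² = 458 and r² = 81.
By the tangent–radius right angle, tangent length = √(|PO|² − r²) = √377.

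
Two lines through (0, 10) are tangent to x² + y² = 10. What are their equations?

3x + y = 10 and 3x − y = −10

A line y − (10) = m(x − (0)) is tangent when its distance from (0, 0) is √10:
[m·(0) − (−10)]² = 10(m² + 1)
m² − 9 = 0, so m = −3 or m = 3.
Through (0, 10) these give 3x + y = 10 and 3x − y = −10.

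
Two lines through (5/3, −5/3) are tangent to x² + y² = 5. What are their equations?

2x − y = 5 and x − 2y = 5

Let a tangent through (5/3, −5/3) have slope m. Its distance from (0, 0) must equal √5:
[m·(−5/3) − (5/3)]² = 5(m² + 1)
2m² − 5m + 2 = 0, so m = 2 or m = 1/2.
With m = 2: 2x − y = 5. With m = 1/2: x − 2y = 5.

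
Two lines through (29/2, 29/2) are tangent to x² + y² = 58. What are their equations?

3x − 7y = −58 and 7x − 3y = 58

Write the tangent as mx − y + (29/2 − m·(29/2)) = 0 and set its distance from the centre to √58:
[m·(−29/2) − (−29/2)]² = 58(m² + 1)
21m² − 58m + 21 = 0, so m = 3/7 or m = 7/3.
With m = 3/7: 3x − 7y = −58. With m = 7/3: 7x − 3y = 58.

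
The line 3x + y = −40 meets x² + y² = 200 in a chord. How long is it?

From the line, y = −3x − 40. Substituting:
10x² + 240x + 1400 = 0  ⟹  x² + 24x + 140 = 0
x = −10 or x = −14, giving (−10, −10) and (−14, 2).
Chord length = distance between (−10, −10) and (−14, 2) = √160 = 4√10.

4√10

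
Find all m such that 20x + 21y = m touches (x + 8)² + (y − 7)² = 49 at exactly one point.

m = −216 or m = 190

The line touches the circle iff its distance from (−8, 7) is 7:
|20·(−8) + 21·7 − m| / √841 = 7
|m − (−13)| = 7·29, so m = 190 or m = −216.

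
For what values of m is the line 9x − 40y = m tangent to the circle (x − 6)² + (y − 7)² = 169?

m = −759 or m = 307

Tangency holds when the distance from the centre (6, 7) to the line equals the radius 13:
|9·6 − 40·7 − m| / √1681 = 13
|m − (−226)| = 13·41, so m = 307 or m = −759.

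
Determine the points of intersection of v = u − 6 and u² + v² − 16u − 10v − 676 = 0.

(−10, −16) and (29, 23)

Express v = u − 6 and substitute into the circle:
2u² − 38u − 580 = 0  ⟹  u² − 19u − 290 = 0
u = 29 or u = −10, giving (29, 23) and (−10, −16).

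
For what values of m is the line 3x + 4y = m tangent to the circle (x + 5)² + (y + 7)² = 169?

m = −108 or m = 22

For a tangent, require d(centre, line) = r = 13.
|3·(−5) + 4·(−7) − m| / √25 = 13
|m − (−43)| = 13·5, so m = 22 or m = −108.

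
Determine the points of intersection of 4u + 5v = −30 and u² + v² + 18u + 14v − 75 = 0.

(−15, 6) and (5, −10)

From the line, v = (−30 − 4u)/5. Substituting:
41u² + 410u − 3075 = 0  ⟹  u² + 10u − 75 = 0
u = 5 or u = −15, giving (5, −10) and (−15, 6).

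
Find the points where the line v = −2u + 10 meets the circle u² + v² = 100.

(0, 10) and (8, −6)

Substitute v = −2u + 10:
5u² − 40u = 0  ⟹  u² − 8u = 0
u = 8 or u = 0, giving (8, −6) and (0, 10).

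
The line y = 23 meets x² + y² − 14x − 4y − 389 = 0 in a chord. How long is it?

From the line, y = 23. Substituting:
x² − 14x + 48 = 0
x = 8 or x = 6, giving (8, 23) and (6, 23).
Chord length = distance between (8, 23) and (6, 23) = √4 = 2.

2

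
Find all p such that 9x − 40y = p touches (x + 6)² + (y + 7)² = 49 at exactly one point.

Tangency holds when the distance from the centre (−6, −7) to the line equals the radius 7:
|9·(−6) − 40·(−7) − p| / √1681 = 7
|p − (226)| = 7·41, so p = 513 or p = −61.

p = −61 or p = 513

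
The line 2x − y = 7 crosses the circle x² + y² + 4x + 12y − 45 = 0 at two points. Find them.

Substitute y = 2x − 7:
5x² − 80 = 0  ⟹  x² − 16 = 0
x = 4 or x = −4, giving (4, 1) and (−4, −15).

(−4, −15) and (4, 1)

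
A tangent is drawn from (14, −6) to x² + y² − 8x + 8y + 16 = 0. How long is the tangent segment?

2√22

Centre (4, −4), r² = 16. |PO|² = (10)² + (−2)² = 104.
The tangent meets the radius at right angles, so tangent² = |PO|² − r² = 104 − 16 = 88.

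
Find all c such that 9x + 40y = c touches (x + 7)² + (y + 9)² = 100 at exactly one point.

Tangency holds when the distance from the centre (−7, −9) to the line equals the radius 10:
|9·(−7) + 40·(−9) − c| / √1681 = 10
|c − (−423)| = 10·41, so c = −13 or c = −833.

c = −833 or c = −13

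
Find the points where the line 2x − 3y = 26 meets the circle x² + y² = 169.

Express y = (−26 + 2x)/3 and substitute into the circle:
13x² − 104x − 845 = 0  ⟹  x² − 8x − 65 = 0
x = 13 or x = −5, giving (13, 0) and (−5, −12).

(−5, −12) and (13, 0)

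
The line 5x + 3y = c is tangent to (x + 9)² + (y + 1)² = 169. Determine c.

Tangency holds when the distance from the centre (−9, −1) to the line equals the radius 13:
|5·(−9) + 3·(−1) − c| / √34 = 13
|c − (−48)| = 13√34.

c = −48 ± 13√34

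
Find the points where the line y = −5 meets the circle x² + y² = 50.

Express y = −5 and substitute into the circle:
x² − 25 = 0
x = 5 or x = −5, giving (5, −5) and (−5, −5).

(−5, −5) and (5, −5)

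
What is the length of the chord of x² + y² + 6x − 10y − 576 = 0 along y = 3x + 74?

The distance from (−3, 5) to the line is 60/√10, and r² = 610.
Half the chord is √(r² − d²) = √(250), so the full chord is 10√10.

10√10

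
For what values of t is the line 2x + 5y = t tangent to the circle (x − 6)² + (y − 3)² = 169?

The line touches the circle iff its distance from (6, 3) is 13:
|2·6 + 5·3 − t| / √29 = 13
|t − (27)| = 13√29.

t = 27 ± 13√29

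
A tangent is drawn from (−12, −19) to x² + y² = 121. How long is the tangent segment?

With centre O = (0, 0), |OP|² = 505 and r² = 121.
By the tangent–radius right angle, tangent length = √(|PO|² − r²) = √384 = 8√6.

8√6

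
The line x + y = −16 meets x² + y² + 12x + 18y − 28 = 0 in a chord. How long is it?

Centre (−6, −9), r² = 145. Perpendicular distance d from centre to line = |1| / √2 = 1/√2.
Half the chord is √(r² − d²) = √(289/2), so the full chord is 17√2.

17√2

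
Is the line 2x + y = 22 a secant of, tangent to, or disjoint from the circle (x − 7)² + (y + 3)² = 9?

d² = (2·7 + 1·(−3) − (22))²/5 = 121/5; r² = 9.
Since d² > r², the line lies outside the circle.

disjoint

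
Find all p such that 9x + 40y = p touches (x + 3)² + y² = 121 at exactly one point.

p = −478 or p = 424

The line touches the circle iff its distance from (−3, 0) is 11:
|9·(−3) + 40·0 − p| / √1681 = 11
|p − (−27)| = 11·41, so p = 424 or p = −478.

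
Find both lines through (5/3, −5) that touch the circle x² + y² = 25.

3x − 4y = 25 and y = −5

Let a tangent through (5/3, −5) have slope m. Its distance from (0, 0) must equal 5:
[m·(−5/3) − (5)]² = 25(m² + 1)
4m² − 3m = 0, so m = 3/4 or m = 0.
With m = 3/4: 3x − 4y = 25. With m = 0: y = −5.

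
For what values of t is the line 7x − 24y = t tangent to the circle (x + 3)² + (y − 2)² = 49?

t = −244 or t = 106

For a tangent, require d(centre, line) = r = 7.
|7·(−3) − 24·2 − t| / √625 = 7
|t − (−69)| = 7·25, so t = 106 or t = −244.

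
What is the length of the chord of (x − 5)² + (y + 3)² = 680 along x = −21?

4

The line gives x = −21. Substituting into the circle:
y² + 6y + 5 = 0
y = −1 or y = −5, giving (−21, −1) and (−21, −5).
Chord length = distance between (−21, −1) and (−21, −5) = √16 = 4.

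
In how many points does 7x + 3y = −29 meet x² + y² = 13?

Substituting the line into the circle gives 58x² + 406x + 724 = 0.
Δ = 164836 − 167968 = −3132.
No real roots: the line does not meet the circle.

0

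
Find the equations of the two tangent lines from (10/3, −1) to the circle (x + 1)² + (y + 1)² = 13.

Write the tangent as mx − y + (−1 − m·(10/3)) = 0 and set its distance from the centre to √13:
(−13/3m − (0))² = 13(m² + 1)
4m² − 9 = 0, so m = 3/2 or m = −3/2.
With m = 3/2: 3x − 2y = 12. With m = −3/2: 3x + 2y = 8.

3x − 2y = 12 and 3x + 2y = 8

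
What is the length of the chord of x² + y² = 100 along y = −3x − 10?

6√10

Substitute y = −3x − 10:
10x² + 60x = 0  ⟹  x² + 6x = 0
x = 0 or x = −6, giving (0, −10) and (−6, 8).
Chord length = distance between (0, −10) and (−6, 8) = √360 = 6√10.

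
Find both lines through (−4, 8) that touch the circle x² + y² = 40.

Let a tangent through (−4, 8) have slope m. Its distance from (0, 0) must equal 2√10:
[m·(4) − (−8)]² = 40(m² + 1)
3m² − 8m − 3 = 0, so m = −1/3 or m = 3.
With m = −1/3: x + 3y = 20. With m = 3: 3x − y = −20.

x + 3y = 20 and 3x − y = −20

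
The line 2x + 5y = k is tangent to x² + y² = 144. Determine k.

Tangency holds when the distance from the centre (0, 0) to the line equals the radius 12:
|2·0 + 5·0 − k| / √29 = 12
|k| = 12√29.

k = ±12√29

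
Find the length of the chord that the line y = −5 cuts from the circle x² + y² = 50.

The distance from (0, 0) to the line is 5, and r² = 50.
Chord = 2√(r² − d²) = 2·√(25) = 10.

10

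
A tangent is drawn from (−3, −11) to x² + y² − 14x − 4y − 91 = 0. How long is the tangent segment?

With centre O = (7, 2), |OP|² = 269 and r² = 144.
By the tangent–radius right angle, tangent length = √(|PO|² − r²) = √125 = 5√5.

5√5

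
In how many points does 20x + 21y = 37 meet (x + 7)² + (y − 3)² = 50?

2

Centre (−7, 3), r² = 50. Distance² from centre to line = (−114)²/841 = 12996/841.
Since d² < r², the line cuts the circle twice.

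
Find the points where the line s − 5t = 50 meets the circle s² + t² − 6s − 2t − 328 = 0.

Express t = (−50 + s)/5 and substitute into the circle:
26s² − 260s − 5200 = 0  ⟹  s² − 10s − 200 = 0
s = 20 or s = −10, giving (20, −6) and (−10, −12).

(−10, −12) and (20, −6)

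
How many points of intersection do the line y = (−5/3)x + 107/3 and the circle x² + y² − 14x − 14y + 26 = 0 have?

0

Centre (7, 7), r² = 72. Distance² from centre to line = (−51)²/34 = 153/2.
Since d² > r², the line lies outside the circle.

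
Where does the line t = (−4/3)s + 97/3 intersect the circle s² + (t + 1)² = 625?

Substitute t = (97 − 4s)/3:
25s² − 800s + 4375 = 0  ⟹  s² − 32s + 175 = 0
s = 25 or s = 7, giving (25, −1) and (7, 23).

(7, 23) and (25, −1)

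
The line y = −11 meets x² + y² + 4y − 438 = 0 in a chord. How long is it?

The distance from (0, −2) to the line is 9, and r² = 442.
Half the chord is √(r² − d²) = √(361), so the full chord is 38.

38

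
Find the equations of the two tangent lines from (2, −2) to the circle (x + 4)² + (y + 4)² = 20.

Let a tangent through (2, −2) have slope m. Its distance from (−4, −4) must equal 2√5:
[m·(−6) − (−2)]² = 20(m² + 1)
2m² − 3m − 2 = 0, so m = −1/2 or m = 2.
Through (2, −2) these give x + 2y = −2 and 2x − y = 6.

x + 2y = −2 and 2x − y = 6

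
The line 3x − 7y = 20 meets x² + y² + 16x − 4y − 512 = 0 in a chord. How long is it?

6√58

Substitute y = (−20 + 3x)/7:
58x² + 580x − 24128 = 0  ⟹  x² + 10x − 416 = 0
x = 16 or x = −26, giving (16, 4) and (−26, −14).
|(16, 4) − (−26, −14)| = √((42)² + (18)²) = 6√58.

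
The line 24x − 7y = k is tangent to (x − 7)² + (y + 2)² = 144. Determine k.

The line touches the circle iff its distance from (7, −2) is 12:
|24·7 − 7·(−2) − k| / √625 = 12
|k − (182)| = 12·25, so k = 482 or k = −118.

k = −118 or k = 482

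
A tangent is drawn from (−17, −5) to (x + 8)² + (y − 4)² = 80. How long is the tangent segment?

√82

With centre O = (−8, 4), |OP|² = 162 and r² = 80.
Power of the point: PT² = |PO|² − r² = 82, so PT = √82.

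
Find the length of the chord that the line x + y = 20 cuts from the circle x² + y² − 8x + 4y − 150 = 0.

4√2

Centre (4, −2), r² = 170. Perpendicular distance d from centre to line = |−18| / √2 = 18/√2.
Half the chord is √(r² − d²) = √(8), so the full chord is 4√2.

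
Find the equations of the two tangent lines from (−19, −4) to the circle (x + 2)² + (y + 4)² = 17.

Write the tangent as mx − y + (−4 − m·(−19)) = 0 and set its distance from the centre to √17:
(17m − (0))² = 17(m² + 1)
16m² − 1 = 0, so m = 1/4 or m = −1/4.
With m = 1/4: x − 4y = −3. With m = −1/4: x + 4y = −35.

x − 4y = −3 and x + 4y = −35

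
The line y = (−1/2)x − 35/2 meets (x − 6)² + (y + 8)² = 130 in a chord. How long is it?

2√5

From the line, y = (−35 − x)/2. Substituting:
5x² − 10x − 15 = 0  ⟹  x² − 2x − 3 = 0
x = 3 or x = −1, giving (3, −19) and (−1, −17).
Chord length = distance between (3, −19) and (−1, −17) = √20 = 2√5.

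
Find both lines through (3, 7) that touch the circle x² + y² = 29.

A line y − (7) = m(x − (3)) is tangent when its distance from (0, 0) is √29:
[m·(−3) − (−7)]² = 29(m² + 1)
10m² + 21m − 10 = 0, so m = −5/2 or m = 2/5.
With m = −5/2: 5x + 2y = 29. With m = 2/5: 2x − 5y = −29.

5x + 2y = 29 and 2x − 5y = −29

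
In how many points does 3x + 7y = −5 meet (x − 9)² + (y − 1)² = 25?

d² = (3·9 + 7·1 − (−5))²/58 = 1521/58; r² = 25.
Since d² > r², the line lies outside the circle.

0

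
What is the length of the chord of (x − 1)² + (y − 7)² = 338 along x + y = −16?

Centre (1, 7), r² = 338. Perpendicular distance d from centre to line = |24| / √2 = 24/√2.
Half the chord is √(r² − d²) = √(50), so the full chord is 10√2.

10√2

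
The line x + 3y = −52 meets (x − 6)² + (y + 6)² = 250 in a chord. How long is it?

Centre (6, −6), r² = 250. Perpendicular distance d from centre to line = |40| / √10 = 40/√10.
Half the chord is √(r² − d²) = √(90), so the full chord is 6√10.

6√10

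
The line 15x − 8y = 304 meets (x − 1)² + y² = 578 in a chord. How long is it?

34

Express y = (−304 + 15x)/8 and substitute into the circle:
289x² − 9248x + 55488 = 0  ⟹  x² − 32x + 192 = 0
x = 24 or x = 8, giving (24, 7) and (8, −23).
|(24, 7) − (8, −23)| = √((16)² + (30)²) = 34.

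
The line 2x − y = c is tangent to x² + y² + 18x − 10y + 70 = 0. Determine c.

c = −23 ± 6√5

Tangency holds when the distance from the centre (−9, 5) to the line equals the radius 6:
|2·(−9) − 1·5 − c| / √5 = 6
|c − (−23)| = 6√5.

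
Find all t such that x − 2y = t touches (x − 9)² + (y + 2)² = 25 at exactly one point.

Tangency holds when the distance from the centre (9, −2) to the line equals the radius 5:
|1·9 − 2·(−2) − t| / √5 = 5
|t − (13)| = 5√5.

t = 13 ± 5√5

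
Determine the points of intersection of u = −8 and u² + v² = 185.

(−8, −11) and (−8, 11)

The line gives u = −8. Substituting into the circle:
v² − 121 = 0
v = 11 or v = −11, giving (−8, 11) and (−8, −11).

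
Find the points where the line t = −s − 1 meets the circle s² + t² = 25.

(−4, 3) and (3, −4)

Express t = −s − 1 and substitute into the circle:
2s² + 2s − 24 = 0  ⟹  s² + s − 12 = 0
s = 3 or s = −4, giving (3, −4) and (−4, 3).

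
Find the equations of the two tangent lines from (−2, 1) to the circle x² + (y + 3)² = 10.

Write the tangent as mx − y + (1 − m·(−2)) = 0 and set its distance from the centre to √10:
(2m − (−4))² = 10(m² + 1)
3m² − 8m − 3 = 0, so m = −1/3 or m = 3.
With m = −1/3: x + 3y = 1. With m = 3: 3x − y = −7.

x + 3y = 1 and 3x − y = −7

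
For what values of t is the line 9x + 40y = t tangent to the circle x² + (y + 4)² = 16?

For a tangent, require d(centre, line) = r = 4.
|9·0 + 40·(−4) − t| / √1681 = 4
|t − (−160)| = 4·41, so t = 4 or t = −324.

t = −324 or t = 4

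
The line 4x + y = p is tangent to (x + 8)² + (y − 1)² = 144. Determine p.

The line touches the circle iff its distance from (−8, 1) is 12:
|4·(−8) + 1·1 − p| / √17 = 12
|p − (−31)| = 12√17.

p = −31 ± 12√17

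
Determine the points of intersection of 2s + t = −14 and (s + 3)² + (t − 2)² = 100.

From the line, t = −2s − 14. Substituting:
5s² + 70s + 165 = 0  ⟹  s² + 14s + 33 = 0
s = −3 or s = −11, giving (−3, −8) and (−11, 8).

(−11, 8) and (−3, −8)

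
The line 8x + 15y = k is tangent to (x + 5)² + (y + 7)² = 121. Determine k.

k = −332 or k = 42

Tangency holds when the distance from the centre (−5, −7) to the line equals the radius 11:
|8·(−5) + 15·(−7) − k| / √289 = 11
|k − (−145)| = 11·17, so k = 42 or k = −332.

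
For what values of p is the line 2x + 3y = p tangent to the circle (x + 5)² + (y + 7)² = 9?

p = −31 ± 3√13

For a tangent, require d(centre, line) = r = 3.
|2·(−5) + 3·(−7) − p| / √13 = 3
|p − (−31)| = 3√13.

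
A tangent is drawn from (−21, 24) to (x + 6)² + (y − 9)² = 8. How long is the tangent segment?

√442

Centre (−6, 9), r² = 8. |PO|² = (−15)² + (15)² = 450.
By the tangent–radius right angle, tangent length = √(|PO|² − r²) = √442.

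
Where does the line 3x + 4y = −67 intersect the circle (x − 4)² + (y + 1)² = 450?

(−17, −4) and (7, −22)

Substitute y = (−67 − 3x)/4:
25x² + 250x − 2975 = 0  ⟹  x² + 10x − 119 = 0
x = 7 or x = −17, giving (7, −22) and (−17, −4).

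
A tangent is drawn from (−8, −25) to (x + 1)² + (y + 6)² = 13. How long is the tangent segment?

Centre (−1, −6), r² = 13. |PO|² = (−7)² + (−19)² = 410.
Power of the point: PT² = |PO|² − r² = 397, so PT = √397.

√397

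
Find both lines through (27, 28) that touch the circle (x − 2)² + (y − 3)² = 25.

Let a tangent through (27, 28) have slope m. Its distance from (2, 3) must equal 5:
[m·(−25) − (−25)]² = 25(m² + 1)
12m² − 25m + 12 = 0, so m = 3/4 or m = 4/3.
With m = 3/4: 3x − 4y = −31. With m = 4/3: 4x − 3y = 24.

3x − 4y = −31 and 4x − 3y = 24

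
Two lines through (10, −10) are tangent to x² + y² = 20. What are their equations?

A line y − (−10) = m(x − (10)) is tangent when its distance from (0, 0) is 2√5:
[m·(−10) − (10)]² = 20(m² + 1)
2m² + 5m + 2 = 0, so m = −2 or m = −1/2.
Through (10, −10) these give 2x + y = 10 and x + 2y = −10.

2x + y = 10 and x + 2y = −10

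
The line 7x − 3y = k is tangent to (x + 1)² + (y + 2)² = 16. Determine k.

k = −1 ± 4√58

For a tangent, require d(centre, line) = r = 4.
|7·(−1) − 3·(−2) − k| / √58 = 4
|k − (−1)| = 4√58.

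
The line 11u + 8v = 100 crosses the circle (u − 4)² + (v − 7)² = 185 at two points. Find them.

Express v = (100 − 11u)/8 and substitute into the circle:
185u² − 1480u − 8880 = 0  ⟹  u² − 8u − 48 = 0
u = 12 or u = −4, giving (12, −4) and (−4, 18).

(−4, 18) and (12, −4)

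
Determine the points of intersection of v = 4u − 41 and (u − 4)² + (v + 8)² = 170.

Express v = 4u − 41 and substitute into the circle:
17u² − 272u + 935 = 0  ⟹  u² − 16u + 55 = 0
u = 11 or u = 5, giving (11, 3) and (5, −21).

(5, −21) and (11, 3)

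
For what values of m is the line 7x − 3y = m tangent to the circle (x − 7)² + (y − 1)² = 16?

The line touches the circle iff its distance from (7, 1) is 4:
|7·7 − 3·1 − m| / √58 = 4
|m − (46)| = 4√58.

m = 46 ± 4√58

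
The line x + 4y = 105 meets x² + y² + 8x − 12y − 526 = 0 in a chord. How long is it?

6√17

The distance from (−4, 6) to the line is 85/√17, and r² = 578.
Chord = 2√(r² − d²) = 2·√(153) = 6√17.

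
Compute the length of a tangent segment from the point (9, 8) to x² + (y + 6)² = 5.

With centre O = (0, −6), |OP|² = 277 and r² = 5.
The tangent meets the radius at right angles, so tangent² = |PO|² − r² = 277 − 5 = 272.

4√17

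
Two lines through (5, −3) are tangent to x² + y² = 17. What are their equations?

4x + y = 17 and x − 4y = 17

A line y − (−3) = m(x − (5)) is tangent when its distance from (0, 0) is √17:
(−5m − (3))² = 17(m² + 1)
4m² + 15m − 4 = 0, so m = −4 or m = 1/4.
With m = −4: 4x + y = 17. With m = 1/4: x − 4y = 17.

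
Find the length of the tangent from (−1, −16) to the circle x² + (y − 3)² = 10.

4√22

The centre is (0, 3) and r = √10. The square of the distance from P to the centre is 1 + 361 = 362.
By the tangent–radius right angle, tangent length = √(|PO|² − r²) = √352 = 4√22.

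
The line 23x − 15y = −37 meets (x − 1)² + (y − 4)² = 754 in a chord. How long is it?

2√754

Substitute y = (37 + 23x)/15:
754x² − 1508x − 168896 = 0  ⟹  x² − 2x − 224 = 0
x = 16 or x = −14, giving (16, 27) and (−14, −19).
Chord length = distance between (16, 27) and (−14, −19) = √3016 = 2√754.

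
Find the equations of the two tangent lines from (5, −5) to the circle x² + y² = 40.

x − 3y = 20 and 3x − y = 20

Let a tangent through (5, −5) have slope m. Its distance from (0, 0) must equal 2√10:
[m·(−5) − (5)]² = 40(m² + 1)
3m² − 10m + 3 = 0, so m = 1/3 or m = 3.
Through (5, −5) these give x − 3y = 20 and 3x − y = 20.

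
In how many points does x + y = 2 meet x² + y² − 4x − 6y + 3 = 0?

Substituting the line into the circle gives 2x² − 2x − 5 = 0.
Δ = 4 − (−40) = 44.
Two real roots: the line is a secant.

2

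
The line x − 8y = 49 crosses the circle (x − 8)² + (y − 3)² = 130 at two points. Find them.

Express y = (−49 + x)/8 and substitute into the circle:
65x² − 1170x + 1105 = 0  ⟹  x² − 18x + 17 = 0
x = 17 or x = 1, giving (17, −4) and (1, −6).

(1, −6) and (17, −4)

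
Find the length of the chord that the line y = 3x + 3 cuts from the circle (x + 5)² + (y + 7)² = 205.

Substitute y = 3x + 3:
10x² + 70x − 80 = 0  ⟹  x² + 7x − 8 = 0
x = 1 or x = −8, giving (1, 6) and (−8, −21).
Chord length = distance between (1, 6) and (−8, −21) = √810 = 9√10.

9√10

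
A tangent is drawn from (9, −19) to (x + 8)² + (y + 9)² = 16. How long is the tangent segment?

The centre is (−8, −9) and r = 4. The square of the distance from P to the centre is 289 + 100 = 389.
Power of the point: PT² = |PO|² − r² = 373, so PT = √373.

√373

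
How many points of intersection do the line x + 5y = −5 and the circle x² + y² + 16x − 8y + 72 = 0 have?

0

Substituting the line into the circle gives 26x² + 450x + 2025 = 0.
Discriminant = (450)² − 4·26·(2025) = −8100 < 0.
No real roots: the line does not meet the circle.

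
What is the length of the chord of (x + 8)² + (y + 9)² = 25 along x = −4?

6

The line gives x = −4. Substituting into the circle:
y² + 18y + 72 = 0
y = −6 or y = −12, giving (−4, −6) and (−4, −12).
Chord length = distance between (−4, −6) and (−4, −12) = √36 = 6.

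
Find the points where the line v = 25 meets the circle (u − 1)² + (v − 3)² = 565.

(−8, 25) and (10, 25)

Express v = 25 and substitute into the circle:
u² − 2u − 80 = 0
u = 10 or u = −8, giving (10, 25) and (−8, 25).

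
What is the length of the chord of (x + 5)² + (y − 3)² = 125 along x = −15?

The line gives x = −15. Substituting into the circle:
y² − 6y − 16 = 0
y = 8 or y = −2, giving (−15, 8) and (−15, −2).
|(−15, 8) − (−15, −2)| = √((0)² + (10)²) = 10.

10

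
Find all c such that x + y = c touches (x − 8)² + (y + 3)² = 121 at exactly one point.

c = 5 ± 11√2

The line touches the circle iff its distance from (8, −3) is 11:
|1·8 + 1·(−3) − c| / √2 = 11
|c − (5)| = 11√2.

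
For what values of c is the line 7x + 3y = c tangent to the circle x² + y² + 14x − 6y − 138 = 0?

For a tangent, require d(centre, line) = r = 14.
|7·(−7) + 3·3 − c| / √58 = 14
|c − (−40)| = 14√58.

c = −40 ± 14√58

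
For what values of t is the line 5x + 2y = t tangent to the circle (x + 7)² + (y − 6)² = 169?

For a tangent, require d(centre, line) = r = 13.
|5·(−7) + 2·6 − t| / √29 = 13
|t − (−23)| = 13√29.

t = −23 ± 13√29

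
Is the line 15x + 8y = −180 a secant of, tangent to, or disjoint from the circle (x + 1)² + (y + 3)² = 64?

disjoint

d² = (15·(−1) + 8·(−3) − (−180))²/289 = 19881/289; r² = 64.
Since d² > r², the line lies outside the circle.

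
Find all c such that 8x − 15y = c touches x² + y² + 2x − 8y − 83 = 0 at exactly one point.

The line touches the circle iff its distance from (−1, 4) is 10:
|8·(−1) − 15·4 − c| / √289 = 10
|c − (−68)| = 10·17, so c = 102 or c = −238.

c = −238 or c = 102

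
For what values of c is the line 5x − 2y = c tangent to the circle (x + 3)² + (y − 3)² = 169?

The line touches the circle iff its distance from (−3, 3) is 13:
|5·(−3) − 2·3 − c| / √29 = 13
|c − (−21)| = 13√29.

c = −21 ± 13√29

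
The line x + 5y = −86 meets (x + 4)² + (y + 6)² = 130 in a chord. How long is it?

Substitute y = (−86 − x)/5:
26x² + 312x + 286 = 0  ⟹  x² + 12x + 11 = 0
x = −1 or x = −11, giving (−1, −17) and (−11, −15).
|(−1, −17) − (−11, −15)| = √((10)² + (−2)²) = 2√26.

2√26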